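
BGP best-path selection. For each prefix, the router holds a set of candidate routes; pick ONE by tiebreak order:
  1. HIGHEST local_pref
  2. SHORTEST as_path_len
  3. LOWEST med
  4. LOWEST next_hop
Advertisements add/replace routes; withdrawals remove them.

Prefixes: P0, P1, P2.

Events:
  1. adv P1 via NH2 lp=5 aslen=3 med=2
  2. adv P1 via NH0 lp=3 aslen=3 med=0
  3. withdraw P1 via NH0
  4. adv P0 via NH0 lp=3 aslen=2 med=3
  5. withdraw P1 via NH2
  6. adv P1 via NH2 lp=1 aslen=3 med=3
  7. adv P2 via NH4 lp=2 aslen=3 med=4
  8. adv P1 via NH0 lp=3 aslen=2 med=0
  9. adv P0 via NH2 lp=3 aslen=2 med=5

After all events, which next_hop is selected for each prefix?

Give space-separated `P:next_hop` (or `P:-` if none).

Op 1: best P0=- P1=NH2 P2=-
Op 2: best P0=- P1=NH2 P2=-
Op 3: best P0=- P1=NH2 P2=-
Op 4: best P0=NH0 P1=NH2 P2=-
Op 5: best P0=NH0 P1=- P2=-
Op 6: best P0=NH0 P1=NH2 P2=-
Op 7: best P0=NH0 P1=NH2 P2=NH4
Op 8: best P0=NH0 P1=NH0 P2=NH4
Op 9: best P0=NH0 P1=NH0 P2=NH4

Answer: P0:NH0 P1:NH0 P2:NH4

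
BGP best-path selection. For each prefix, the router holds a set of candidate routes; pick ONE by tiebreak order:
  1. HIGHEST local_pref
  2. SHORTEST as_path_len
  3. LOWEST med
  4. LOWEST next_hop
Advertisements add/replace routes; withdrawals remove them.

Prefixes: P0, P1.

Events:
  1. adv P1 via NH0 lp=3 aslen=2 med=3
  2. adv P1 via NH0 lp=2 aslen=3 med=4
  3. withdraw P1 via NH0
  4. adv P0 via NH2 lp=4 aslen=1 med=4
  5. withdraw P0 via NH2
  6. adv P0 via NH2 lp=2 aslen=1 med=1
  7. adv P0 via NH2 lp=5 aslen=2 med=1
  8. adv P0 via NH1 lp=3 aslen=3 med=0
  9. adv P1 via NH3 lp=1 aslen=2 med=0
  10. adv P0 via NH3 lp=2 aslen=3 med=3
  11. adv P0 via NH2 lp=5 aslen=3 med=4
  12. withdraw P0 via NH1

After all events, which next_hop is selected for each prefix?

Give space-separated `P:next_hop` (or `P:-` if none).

Answer: P0:NH2 P1:NH3

Derivation:
Op 1: best P0=- P1=NH0
Op 2: best P0=- P1=NH0
Op 3: best P0=- P1=-
Op 4: best P0=NH2 P1=-
Op 5: best P0=- P1=-
Op 6: best P0=NH2 P1=-
Op 7: best P0=NH2 P1=-
Op 8: best P0=NH2 P1=-
Op 9: best P0=NH2 P1=NH3
Op 10: best P0=NH2 P1=NH3
Op 11: best P0=NH2 P1=NH3
Op 12: best P0=NH2 P1=NH3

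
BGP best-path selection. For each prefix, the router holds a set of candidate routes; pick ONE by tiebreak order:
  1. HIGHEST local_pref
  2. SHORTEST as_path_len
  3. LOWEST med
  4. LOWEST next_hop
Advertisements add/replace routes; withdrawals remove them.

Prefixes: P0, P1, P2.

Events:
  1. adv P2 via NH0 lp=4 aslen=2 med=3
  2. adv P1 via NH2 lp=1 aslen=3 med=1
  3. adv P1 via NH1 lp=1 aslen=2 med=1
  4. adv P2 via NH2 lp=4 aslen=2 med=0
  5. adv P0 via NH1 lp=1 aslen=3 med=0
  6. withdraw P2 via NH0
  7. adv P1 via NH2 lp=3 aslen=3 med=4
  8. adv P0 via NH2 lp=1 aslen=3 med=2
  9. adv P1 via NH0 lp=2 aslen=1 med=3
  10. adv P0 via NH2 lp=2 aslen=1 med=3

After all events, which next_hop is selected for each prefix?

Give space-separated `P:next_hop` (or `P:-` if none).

Answer: P0:NH2 P1:NH2 P2:NH2

Derivation:
Op 1: best P0=- P1=- P2=NH0
Op 2: best P0=- P1=NH2 P2=NH0
Op 3: best P0=- P1=NH1 P2=NH0
Op 4: best P0=- P1=NH1 P2=NH2
Op 5: best P0=NH1 P1=NH1 P2=NH2
Op 6: best P0=NH1 P1=NH1 P2=NH2
Op 7: best P0=NH1 P1=NH2 P2=NH2
Op 8: best P0=NH1 P1=NH2 P2=NH2
Op 9: best P0=NH1 P1=NH2 P2=NH2
Op 10: best P0=NH2 P1=NH2 P2=NH2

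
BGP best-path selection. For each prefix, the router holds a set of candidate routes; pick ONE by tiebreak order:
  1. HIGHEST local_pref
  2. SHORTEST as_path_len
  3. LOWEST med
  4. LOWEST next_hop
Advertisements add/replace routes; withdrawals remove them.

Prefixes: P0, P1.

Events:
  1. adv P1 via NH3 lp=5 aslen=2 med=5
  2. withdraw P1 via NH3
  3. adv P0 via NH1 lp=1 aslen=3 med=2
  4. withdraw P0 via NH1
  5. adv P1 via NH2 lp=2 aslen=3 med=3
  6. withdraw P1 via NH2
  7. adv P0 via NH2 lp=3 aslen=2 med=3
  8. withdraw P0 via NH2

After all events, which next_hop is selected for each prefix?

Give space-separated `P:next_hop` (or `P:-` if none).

Answer: P0:- P1:-

Derivation:
Op 1: best P0=- P1=NH3
Op 2: best P0=- P1=-
Op 3: best P0=NH1 P1=-
Op 4: best P0=- P1=-
Op 5: best P0=- P1=NH2
Op 6: best P0=- P1=-
Op 7: best P0=NH2 P1=-
Op 8: best P0=- P1=-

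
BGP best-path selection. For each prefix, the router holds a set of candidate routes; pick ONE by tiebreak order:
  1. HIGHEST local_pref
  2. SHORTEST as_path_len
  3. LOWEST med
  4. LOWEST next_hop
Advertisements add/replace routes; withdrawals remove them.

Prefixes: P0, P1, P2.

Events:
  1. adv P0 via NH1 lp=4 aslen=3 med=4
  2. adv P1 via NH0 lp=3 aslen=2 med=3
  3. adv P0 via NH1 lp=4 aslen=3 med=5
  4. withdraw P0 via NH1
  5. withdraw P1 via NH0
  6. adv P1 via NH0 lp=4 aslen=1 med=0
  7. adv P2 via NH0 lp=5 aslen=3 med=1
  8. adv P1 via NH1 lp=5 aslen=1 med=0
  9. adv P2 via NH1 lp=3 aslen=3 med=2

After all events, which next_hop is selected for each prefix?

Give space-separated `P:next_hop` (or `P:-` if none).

Answer: P0:- P1:NH1 P2:NH0

Derivation:
Op 1: best P0=NH1 P1=- P2=-
Op 2: best P0=NH1 P1=NH0 P2=-
Op 3: best P0=NH1 P1=NH0 P2=-
Op 4: best P0=- P1=NH0 P2=-
Op 5: best P0=- P1=- P2=-
Op 6: best P0=- P1=NH0 P2=-
Op 7: best P0=- P1=NH0 P2=NH0
Op 8: best P0=- P1=NH1 P2=NH0
Op 9: best P0=- P1=NH1 P2=NH0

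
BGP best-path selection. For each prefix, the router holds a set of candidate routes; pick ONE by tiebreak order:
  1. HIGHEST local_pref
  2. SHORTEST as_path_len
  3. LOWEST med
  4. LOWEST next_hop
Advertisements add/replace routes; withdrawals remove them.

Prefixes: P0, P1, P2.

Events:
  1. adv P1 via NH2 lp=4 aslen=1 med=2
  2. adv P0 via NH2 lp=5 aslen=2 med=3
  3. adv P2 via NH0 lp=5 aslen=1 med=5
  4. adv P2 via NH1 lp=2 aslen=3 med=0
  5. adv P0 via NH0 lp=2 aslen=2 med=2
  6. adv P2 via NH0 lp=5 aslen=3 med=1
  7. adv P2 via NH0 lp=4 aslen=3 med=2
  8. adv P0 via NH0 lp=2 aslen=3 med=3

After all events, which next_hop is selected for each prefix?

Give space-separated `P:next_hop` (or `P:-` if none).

Answer: P0:NH2 P1:NH2 P2:NH0

Derivation:
Op 1: best P0=- P1=NH2 P2=-
Op 2: best P0=NH2 P1=NH2 P2=-
Op 3: best P0=NH2 P1=NH2 P2=NH0
Op 4: best P0=NH2 P1=NH2 P2=NH0
Op 5: best P0=NH2 P1=NH2 P2=NH0
Op 6: best P0=NH2 P1=NH2 P2=NH0
Op 7: best P0=NH2 P1=NH2 P2=NH0
Op 8: best P0=NH2 P1=NH2 P2=NH0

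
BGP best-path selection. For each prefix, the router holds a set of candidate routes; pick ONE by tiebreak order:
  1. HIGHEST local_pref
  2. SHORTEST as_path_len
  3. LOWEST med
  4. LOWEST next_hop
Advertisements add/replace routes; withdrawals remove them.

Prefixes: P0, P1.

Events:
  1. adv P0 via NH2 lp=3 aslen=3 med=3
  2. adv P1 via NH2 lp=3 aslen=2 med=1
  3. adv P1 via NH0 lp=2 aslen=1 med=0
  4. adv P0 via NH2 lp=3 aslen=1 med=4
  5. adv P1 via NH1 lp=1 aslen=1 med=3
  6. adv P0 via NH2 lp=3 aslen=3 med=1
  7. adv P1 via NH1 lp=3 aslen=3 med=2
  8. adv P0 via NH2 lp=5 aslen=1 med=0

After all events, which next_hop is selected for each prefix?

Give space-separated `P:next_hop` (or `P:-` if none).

Op 1: best P0=NH2 P1=-
Op 2: best P0=NH2 P1=NH2
Op 3: best P0=NH2 P1=NH2
Op 4: best P0=NH2 P1=NH2
Op 5: best P0=NH2 P1=NH2
Op 6: best P0=NH2 P1=NH2
Op 7: best P0=NH2 P1=NH2
Op 8: best P0=NH2 P1=NH2

Answer: P0:NH2 P1:NH2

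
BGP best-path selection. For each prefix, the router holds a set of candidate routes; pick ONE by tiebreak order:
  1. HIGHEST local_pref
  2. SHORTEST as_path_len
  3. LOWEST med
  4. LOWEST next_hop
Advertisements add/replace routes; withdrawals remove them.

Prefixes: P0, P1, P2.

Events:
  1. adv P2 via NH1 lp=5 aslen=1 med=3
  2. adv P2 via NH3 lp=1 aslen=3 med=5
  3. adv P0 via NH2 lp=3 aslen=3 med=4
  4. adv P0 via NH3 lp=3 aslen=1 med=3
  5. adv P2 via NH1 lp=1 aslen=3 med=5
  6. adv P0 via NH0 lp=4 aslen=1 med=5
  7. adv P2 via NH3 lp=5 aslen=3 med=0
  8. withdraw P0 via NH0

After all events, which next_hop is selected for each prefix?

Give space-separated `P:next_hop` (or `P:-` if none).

Answer: P0:NH3 P1:- P2:NH3

Derivation:
Op 1: best P0=- P1=- P2=NH1
Op 2: best P0=- P1=- P2=NH1
Op 3: best P0=NH2 P1=- P2=NH1
Op 4: best P0=NH3 P1=- P2=NH1
Op 5: best P0=NH3 P1=- P2=NH1
Op 6: best P0=NH0 P1=- P2=NH1
Op 7: best P0=NH0 P1=- P2=NH3
Op 8: best P0=NH3 P1=- P2=NH3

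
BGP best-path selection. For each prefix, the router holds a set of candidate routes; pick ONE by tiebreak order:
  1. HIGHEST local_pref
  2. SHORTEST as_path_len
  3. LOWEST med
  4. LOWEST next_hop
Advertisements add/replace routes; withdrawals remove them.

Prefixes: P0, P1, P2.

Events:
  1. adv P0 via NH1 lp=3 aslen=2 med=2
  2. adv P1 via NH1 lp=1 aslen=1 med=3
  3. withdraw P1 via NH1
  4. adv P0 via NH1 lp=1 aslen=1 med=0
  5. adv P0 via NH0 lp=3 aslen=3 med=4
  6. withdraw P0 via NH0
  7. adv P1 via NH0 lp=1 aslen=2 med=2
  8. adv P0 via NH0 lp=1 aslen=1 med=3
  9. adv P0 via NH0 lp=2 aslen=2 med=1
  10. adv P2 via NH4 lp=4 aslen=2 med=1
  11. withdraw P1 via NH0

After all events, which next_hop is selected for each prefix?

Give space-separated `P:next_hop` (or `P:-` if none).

Answer: P0:NH0 P1:- P2:NH4

Derivation:
Op 1: best P0=NH1 P1=- P2=-
Op 2: best P0=NH1 P1=NH1 P2=-
Op 3: best P0=NH1 P1=- P2=-
Op 4: best P0=NH1 P1=- P2=-
Op 5: best P0=NH0 P1=- P2=-
Op 6: best P0=NH1 P1=- P2=-
Op 7: best P0=NH1 P1=NH0 P2=-
Op 8: best P0=NH1 P1=NH0 P2=-
Op 9: best P0=NH0 P1=NH0 P2=-
Op 10: best P0=NH0 P1=NH0 P2=NH4
Op 11: best P0=NH0 P1=- P2=NH4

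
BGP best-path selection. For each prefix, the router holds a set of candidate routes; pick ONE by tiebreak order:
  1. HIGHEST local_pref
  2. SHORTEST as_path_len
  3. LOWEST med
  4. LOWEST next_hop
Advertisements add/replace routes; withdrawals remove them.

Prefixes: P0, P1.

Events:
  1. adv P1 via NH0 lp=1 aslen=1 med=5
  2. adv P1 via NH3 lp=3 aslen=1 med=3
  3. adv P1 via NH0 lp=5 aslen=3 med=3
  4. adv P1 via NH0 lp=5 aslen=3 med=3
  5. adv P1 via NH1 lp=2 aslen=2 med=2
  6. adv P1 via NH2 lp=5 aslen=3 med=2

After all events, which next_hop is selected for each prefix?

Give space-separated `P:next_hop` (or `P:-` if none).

Answer: P0:- P1:NH2

Derivation:
Op 1: best P0=- P1=NH0
Op 2: best P0=- P1=NH3
Op 3: best P0=- P1=NH0
Op 4: best P0=- P1=NH0
Op 5: best P0=- P1=NH0
Op 6: best P0=- P1=NH2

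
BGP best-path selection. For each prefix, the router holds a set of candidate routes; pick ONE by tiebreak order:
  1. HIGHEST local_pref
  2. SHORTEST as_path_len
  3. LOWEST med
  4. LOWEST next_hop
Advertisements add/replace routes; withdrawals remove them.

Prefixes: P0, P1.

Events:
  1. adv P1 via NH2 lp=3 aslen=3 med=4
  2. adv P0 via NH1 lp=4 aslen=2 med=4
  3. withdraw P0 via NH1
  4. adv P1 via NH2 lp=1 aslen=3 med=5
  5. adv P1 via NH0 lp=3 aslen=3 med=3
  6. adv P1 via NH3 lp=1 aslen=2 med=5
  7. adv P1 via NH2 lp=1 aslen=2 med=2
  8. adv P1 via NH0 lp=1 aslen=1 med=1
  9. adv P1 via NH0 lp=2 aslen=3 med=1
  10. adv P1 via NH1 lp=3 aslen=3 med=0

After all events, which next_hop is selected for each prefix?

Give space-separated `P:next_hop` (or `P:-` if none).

Answer: P0:- P1:NH1

Derivation:
Op 1: best P0=- P1=NH2
Op 2: best P0=NH1 P1=NH2
Op 3: best P0=- P1=NH2
Op 4: best P0=- P1=NH2
Op 5: best P0=- P1=NH0
Op 6: best P0=- P1=NH0
Op 7: best P0=- P1=NH0
Op 8: best P0=- P1=NH0
Op 9: best P0=- P1=NH0
Op 10: best P0=- P1=NH1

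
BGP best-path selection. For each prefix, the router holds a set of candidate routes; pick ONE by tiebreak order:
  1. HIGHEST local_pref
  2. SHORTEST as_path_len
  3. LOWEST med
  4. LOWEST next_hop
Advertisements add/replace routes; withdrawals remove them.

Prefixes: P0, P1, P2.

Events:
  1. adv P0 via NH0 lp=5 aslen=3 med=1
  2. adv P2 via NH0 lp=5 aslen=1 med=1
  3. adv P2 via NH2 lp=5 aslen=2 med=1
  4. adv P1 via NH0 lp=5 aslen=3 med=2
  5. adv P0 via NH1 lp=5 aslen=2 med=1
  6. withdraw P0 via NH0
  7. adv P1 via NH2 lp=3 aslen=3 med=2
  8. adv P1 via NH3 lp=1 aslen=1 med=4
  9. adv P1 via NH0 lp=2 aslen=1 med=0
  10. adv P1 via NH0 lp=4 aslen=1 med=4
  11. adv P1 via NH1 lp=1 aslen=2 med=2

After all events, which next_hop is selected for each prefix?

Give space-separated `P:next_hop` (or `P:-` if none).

Op 1: best P0=NH0 P1=- P2=-
Op 2: best P0=NH0 P1=- P2=NH0
Op 3: best P0=NH0 P1=- P2=NH0
Op 4: best P0=NH0 P1=NH0 P2=NH0
Op 5: best P0=NH1 P1=NH0 P2=NH0
Op 6: best P0=NH1 P1=NH0 P2=NH0
Op 7: best P0=NH1 P1=NH0 P2=NH0
Op 8: best P0=NH1 P1=NH0 P2=NH0
Op 9: best P0=NH1 P1=NH2 P2=NH0
Op 10: best P0=NH1 P1=NH0 P2=NH0
Op 11: best P0=NH1 P1=NH0 P2=NH0

Answer: P0:NH1 P1:NH0 P2:NH0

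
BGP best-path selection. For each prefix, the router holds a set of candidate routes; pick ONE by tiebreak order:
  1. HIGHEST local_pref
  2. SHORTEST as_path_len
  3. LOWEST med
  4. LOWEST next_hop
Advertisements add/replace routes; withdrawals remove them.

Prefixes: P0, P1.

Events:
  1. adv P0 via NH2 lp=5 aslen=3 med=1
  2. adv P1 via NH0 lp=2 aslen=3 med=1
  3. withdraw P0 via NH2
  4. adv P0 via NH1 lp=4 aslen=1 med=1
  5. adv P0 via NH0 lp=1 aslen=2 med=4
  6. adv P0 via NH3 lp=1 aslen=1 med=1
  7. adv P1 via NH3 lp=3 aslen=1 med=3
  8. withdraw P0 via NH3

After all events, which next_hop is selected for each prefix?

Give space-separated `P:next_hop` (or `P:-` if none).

Answer: P0:NH1 P1:NH3

Derivation:
Op 1: best P0=NH2 P1=-
Op 2: best P0=NH2 P1=NH0
Op 3: best P0=- P1=NH0
Op 4: best P0=NH1 P1=NH0
Op 5: best P0=NH1 P1=NH0
Op 6: best P0=NH1 P1=NH0
Op 7: best P0=NH1 P1=NH3
Op 8: best P0=NH1 P1=NH3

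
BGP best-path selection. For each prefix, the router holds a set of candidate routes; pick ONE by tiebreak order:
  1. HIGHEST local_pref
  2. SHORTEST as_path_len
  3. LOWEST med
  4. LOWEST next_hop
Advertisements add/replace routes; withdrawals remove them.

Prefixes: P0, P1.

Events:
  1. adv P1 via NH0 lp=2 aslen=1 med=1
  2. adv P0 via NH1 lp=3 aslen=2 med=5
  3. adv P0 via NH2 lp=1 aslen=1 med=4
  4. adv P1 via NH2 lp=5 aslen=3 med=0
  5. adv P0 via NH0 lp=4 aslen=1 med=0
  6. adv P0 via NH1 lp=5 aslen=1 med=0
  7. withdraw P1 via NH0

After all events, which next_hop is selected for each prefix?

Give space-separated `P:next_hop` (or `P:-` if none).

Op 1: best P0=- P1=NH0
Op 2: best P0=NH1 P1=NH0
Op 3: best P0=NH1 P1=NH0
Op 4: best P0=NH1 P1=NH2
Op 5: best P0=NH0 P1=NH2
Op 6: best P0=NH1 P1=NH2
Op 7: best P0=NH1 P1=NH2

Answer: P0:NH1 P1:NH2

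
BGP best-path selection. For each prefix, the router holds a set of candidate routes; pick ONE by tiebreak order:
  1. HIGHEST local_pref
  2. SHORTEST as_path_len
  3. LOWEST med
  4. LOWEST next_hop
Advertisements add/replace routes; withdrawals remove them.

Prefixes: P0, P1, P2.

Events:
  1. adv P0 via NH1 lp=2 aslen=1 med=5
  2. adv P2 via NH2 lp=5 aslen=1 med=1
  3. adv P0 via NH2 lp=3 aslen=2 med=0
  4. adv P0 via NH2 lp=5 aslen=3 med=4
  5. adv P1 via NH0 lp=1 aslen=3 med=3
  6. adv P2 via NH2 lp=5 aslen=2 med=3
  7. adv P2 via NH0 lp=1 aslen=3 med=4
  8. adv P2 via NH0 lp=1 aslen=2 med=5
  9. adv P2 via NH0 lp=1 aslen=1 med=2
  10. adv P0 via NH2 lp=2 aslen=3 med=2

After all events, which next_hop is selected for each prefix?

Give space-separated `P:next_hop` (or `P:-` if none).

Op 1: best P0=NH1 P1=- P2=-
Op 2: best P0=NH1 P1=- P2=NH2
Op 3: best P0=NH2 P1=- P2=NH2
Op 4: best P0=NH2 P1=- P2=NH2
Op 5: best P0=NH2 P1=NH0 P2=NH2
Op 6: best P0=NH2 P1=NH0 P2=NH2
Op 7: best P0=NH2 P1=NH0 P2=NH2
Op 8: best P0=NH2 P1=NH0 P2=NH2
Op 9: best P0=NH2 P1=NH0 P2=NH2
Op 10: best P0=NH1 P1=NH0 P2=NH2

Answer: P0:NH1 P1:NH0 P2:NH2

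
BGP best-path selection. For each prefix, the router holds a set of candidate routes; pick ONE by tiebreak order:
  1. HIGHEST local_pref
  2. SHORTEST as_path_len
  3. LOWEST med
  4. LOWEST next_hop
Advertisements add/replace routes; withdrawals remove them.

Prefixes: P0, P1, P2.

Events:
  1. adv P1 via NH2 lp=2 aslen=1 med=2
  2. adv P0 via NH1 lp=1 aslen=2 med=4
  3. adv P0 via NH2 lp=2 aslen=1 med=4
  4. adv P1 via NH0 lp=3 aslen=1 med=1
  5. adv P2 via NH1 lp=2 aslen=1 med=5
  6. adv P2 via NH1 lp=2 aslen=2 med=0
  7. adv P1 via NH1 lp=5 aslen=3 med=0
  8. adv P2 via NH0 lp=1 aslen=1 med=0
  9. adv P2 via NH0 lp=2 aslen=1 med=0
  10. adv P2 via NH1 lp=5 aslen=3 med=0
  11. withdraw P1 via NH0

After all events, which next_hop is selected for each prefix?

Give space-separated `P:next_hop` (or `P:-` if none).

Answer: P0:NH2 P1:NH1 P2:NH1

Derivation:
Op 1: best P0=- P1=NH2 P2=-
Op 2: best P0=NH1 P1=NH2 P2=-
Op 3: best P0=NH2 P1=NH2 P2=-
Op 4: best P0=NH2 P1=NH0 P2=-
Op 5: best P0=NH2 P1=NH0 P2=NH1
Op 6: best P0=NH2 P1=NH0 P2=NH1
Op 7: best P0=NH2 P1=NH1 P2=NH1
Op 8: best P0=NH2 P1=NH1 P2=NH1
Op 9: best P0=NH2 P1=NH1 P2=NH0
Op 10: best P0=NH2 P1=NH1 P2=NH1
Op 11: best P0=NH2 P1=NH1 P2=NH1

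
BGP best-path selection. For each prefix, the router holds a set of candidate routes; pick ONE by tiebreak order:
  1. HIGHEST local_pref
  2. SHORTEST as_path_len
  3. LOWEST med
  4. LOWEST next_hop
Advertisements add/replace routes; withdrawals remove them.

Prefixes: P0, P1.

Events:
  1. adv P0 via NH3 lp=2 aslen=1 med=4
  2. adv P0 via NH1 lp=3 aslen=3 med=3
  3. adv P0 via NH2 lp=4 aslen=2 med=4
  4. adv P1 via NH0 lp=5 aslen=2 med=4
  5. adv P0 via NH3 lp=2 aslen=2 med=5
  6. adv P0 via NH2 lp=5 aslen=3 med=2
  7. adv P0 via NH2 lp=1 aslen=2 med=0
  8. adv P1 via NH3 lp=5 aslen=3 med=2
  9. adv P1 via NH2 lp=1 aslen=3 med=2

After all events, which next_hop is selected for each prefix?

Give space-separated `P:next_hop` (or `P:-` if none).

Op 1: best P0=NH3 P1=-
Op 2: best P0=NH1 P1=-
Op 3: best P0=NH2 P1=-
Op 4: best P0=NH2 P1=NH0
Op 5: best P0=NH2 P1=NH0
Op 6: best P0=NH2 P1=NH0
Op 7: best P0=NH1 P1=NH0
Op 8: best P0=NH1 P1=NH0
Op 9: best P0=NH1 P1=NH0

Answer: P0:NH1 P1:NH0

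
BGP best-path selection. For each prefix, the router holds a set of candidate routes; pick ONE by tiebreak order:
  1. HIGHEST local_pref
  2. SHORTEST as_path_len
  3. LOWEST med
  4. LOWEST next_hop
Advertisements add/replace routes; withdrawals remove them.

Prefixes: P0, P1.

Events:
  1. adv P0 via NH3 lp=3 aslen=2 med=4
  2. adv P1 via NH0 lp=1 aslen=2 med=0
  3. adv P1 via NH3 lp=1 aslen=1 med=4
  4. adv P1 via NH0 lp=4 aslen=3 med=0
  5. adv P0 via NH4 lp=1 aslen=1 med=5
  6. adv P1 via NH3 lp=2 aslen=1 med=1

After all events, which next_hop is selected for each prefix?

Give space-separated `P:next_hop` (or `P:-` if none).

Op 1: best P0=NH3 P1=-
Op 2: best P0=NH3 P1=NH0
Op 3: best P0=NH3 P1=NH3
Op 4: best P0=NH3 P1=NH0
Op 5: best P0=NH3 P1=NH0
Op 6: best P0=NH3 P1=NH0

Answer: P0:NH3 P1:NH0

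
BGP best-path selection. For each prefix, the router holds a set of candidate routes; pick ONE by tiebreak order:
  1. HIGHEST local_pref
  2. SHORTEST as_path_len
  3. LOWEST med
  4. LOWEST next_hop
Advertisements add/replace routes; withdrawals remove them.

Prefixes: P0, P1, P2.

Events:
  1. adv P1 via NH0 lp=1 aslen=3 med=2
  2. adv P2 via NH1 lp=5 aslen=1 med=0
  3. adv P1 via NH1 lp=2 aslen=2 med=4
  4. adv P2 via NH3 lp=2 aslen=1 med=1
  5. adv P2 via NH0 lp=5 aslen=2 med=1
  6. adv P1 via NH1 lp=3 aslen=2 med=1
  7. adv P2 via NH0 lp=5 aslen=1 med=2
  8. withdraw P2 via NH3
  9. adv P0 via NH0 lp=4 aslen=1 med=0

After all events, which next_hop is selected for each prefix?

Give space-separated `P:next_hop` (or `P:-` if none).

Op 1: best P0=- P1=NH0 P2=-
Op 2: best P0=- P1=NH0 P2=NH1
Op 3: best P0=- P1=NH1 P2=NH1
Op 4: best P0=- P1=NH1 P2=NH1
Op 5: best P0=- P1=NH1 P2=NH1
Op 6: best P0=- P1=NH1 P2=NH1
Op 7: best P0=- P1=NH1 P2=NH1
Op 8: best P0=- P1=NH1 P2=NH1
Op 9: best P0=NH0 P1=NH1 P2=NH1

Answer: P0:NH0 P1:NH1 P2:NH1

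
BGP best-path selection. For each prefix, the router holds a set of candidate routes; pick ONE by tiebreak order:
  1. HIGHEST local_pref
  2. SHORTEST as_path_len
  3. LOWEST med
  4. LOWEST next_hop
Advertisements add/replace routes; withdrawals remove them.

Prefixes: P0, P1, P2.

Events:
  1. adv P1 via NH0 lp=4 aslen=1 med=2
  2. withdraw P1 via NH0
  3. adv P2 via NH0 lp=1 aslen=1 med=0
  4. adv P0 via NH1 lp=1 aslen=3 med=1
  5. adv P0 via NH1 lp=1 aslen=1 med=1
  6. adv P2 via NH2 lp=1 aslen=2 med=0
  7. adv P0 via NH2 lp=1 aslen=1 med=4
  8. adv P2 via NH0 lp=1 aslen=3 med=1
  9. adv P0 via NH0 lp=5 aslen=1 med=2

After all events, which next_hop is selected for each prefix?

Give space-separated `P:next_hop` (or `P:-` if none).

Op 1: best P0=- P1=NH0 P2=-
Op 2: best P0=- P1=- P2=-
Op 3: best P0=- P1=- P2=NH0
Op 4: best P0=NH1 P1=- P2=NH0
Op 5: best P0=NH1 P1=- P2=NH0
Op 6: best P0=NH1 P1=- P2=NH0
Op 7: best P0=NH1 P1=- P2=NH0
Op 8: best P0=NH1 P1=- P2=NH2
Op 9: best P0=NH0 P1=- P2=NH2

Answer: P0:NH0 P1:- P2:NH2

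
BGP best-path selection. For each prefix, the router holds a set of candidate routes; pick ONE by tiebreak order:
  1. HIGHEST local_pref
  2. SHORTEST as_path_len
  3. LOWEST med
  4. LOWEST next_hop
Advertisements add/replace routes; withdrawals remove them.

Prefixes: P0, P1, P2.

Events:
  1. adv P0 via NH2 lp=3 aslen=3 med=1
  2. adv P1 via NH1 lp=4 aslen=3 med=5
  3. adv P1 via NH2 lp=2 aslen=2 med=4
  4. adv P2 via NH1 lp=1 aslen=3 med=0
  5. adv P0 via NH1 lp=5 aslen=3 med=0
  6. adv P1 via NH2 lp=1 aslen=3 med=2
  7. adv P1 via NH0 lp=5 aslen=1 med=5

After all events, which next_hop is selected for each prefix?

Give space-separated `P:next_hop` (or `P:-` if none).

Answer: P0:NH1 P1:NH0 P2:NH1

Derivation:
Op 1: best P0=NH2 P1=- P2=-
Op 2: best P0=NH2 P1=NH1 P2=-
Op 3: best P0=NH2 P1=NH1 P2=-
Op 4: best P0=NH2 P1=NH1 P2=NH1
Op 5: best P0=NH1 P1=NH1 P2=NH1
Op 6: best P0=NH1 P1=NH1 P2=NH1
Op 7: best P0=NH1 P1=NH0 P2=NH1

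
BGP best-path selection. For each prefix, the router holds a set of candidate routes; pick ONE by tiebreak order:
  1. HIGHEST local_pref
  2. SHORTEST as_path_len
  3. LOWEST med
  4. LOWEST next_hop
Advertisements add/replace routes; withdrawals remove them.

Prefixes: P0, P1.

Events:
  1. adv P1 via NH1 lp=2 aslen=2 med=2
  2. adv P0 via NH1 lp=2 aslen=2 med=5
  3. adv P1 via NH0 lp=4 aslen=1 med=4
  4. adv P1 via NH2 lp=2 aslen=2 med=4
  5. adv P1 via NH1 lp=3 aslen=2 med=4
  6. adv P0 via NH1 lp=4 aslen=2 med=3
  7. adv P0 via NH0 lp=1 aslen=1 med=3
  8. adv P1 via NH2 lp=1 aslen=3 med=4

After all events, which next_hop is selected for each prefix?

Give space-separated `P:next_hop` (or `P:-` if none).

Answer: P0:NH1 P1:NH0

Derivation:
Op 1: best P0=- P1=NH1
Op 2: best P0=NH1 P1=NH1
Op 3: best P0=NH1 P1=NH0
Op 4: best P0=NH1 P1=NH0
Op 5: best P0=NH1 P1=NH0
Op 6: best P0=NH1 P1=NH0
Op 7: best P0=NH1 P1=NH0
Op 8: best P0=NH1 P1=NH0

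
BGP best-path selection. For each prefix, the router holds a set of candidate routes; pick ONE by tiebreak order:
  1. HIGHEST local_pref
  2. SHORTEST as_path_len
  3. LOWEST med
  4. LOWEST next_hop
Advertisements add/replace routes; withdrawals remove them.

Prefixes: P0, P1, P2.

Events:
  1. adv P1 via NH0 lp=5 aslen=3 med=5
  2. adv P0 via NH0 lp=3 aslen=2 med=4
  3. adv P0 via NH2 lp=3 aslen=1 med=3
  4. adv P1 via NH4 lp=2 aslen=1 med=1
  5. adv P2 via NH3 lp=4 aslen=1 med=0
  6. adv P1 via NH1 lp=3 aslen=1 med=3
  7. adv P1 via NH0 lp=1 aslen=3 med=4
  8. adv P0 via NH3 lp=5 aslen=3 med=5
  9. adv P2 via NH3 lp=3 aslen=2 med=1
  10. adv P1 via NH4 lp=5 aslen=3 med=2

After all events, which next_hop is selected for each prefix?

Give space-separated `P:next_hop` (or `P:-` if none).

Answer: P0:NH3 P1:NH4 P2:NH3

Derivation:
Op 1: best P0=- P1=NH0 P2=-
Op 2: best P0=NH0 P1=NH0 P2=-
Op 3: best P0=NH2 P1=NH0 P2=-
Op 4: best P0=NH2 P1=NH0 P2=-
Op 5: best P0=NH2 P1=NH0 P2=NH3
Op 6: best P0=NH2 P1=NH0 P2=NH3
Op 7: best P0=NH2 P1=NH1 P2=NH3
Op 8: best P0=NH3 P1=NH1 P2=NH3
Op 9: best P0=NH3 P1=NH1 P2=NH3
Op 10: best P0=NH3 P1=NH4 P2=NH3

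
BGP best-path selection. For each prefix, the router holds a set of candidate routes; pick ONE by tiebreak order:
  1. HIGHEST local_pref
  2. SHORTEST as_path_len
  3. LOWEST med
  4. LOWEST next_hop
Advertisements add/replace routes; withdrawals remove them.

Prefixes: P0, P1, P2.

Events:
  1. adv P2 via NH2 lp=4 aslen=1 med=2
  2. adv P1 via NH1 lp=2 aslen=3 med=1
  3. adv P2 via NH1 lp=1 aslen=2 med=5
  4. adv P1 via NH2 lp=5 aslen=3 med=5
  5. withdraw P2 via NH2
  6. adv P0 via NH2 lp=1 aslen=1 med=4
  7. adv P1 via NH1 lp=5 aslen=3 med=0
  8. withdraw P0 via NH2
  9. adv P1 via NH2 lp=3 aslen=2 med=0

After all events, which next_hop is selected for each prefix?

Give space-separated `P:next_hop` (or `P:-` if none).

Answer: P0:- P1:NH1 P2:NH1

Derivation:
Op 1: best P0=- P1=- P2=NH2
Op 2: best P0=- P1=NH1 P2=NH2
Op 3: best P0=- P1=NH1 P2=NH2
Op 4: best P0=- P1=NH2 P2=NH2
Op 5: best P0=- P1=NH2 P2=NH1
Op 6: best P0=NH2 P1=NH2 P2=NH1
Op 7: best P0=NH2 P1=NH1 P2=NH1
Op 8: best P0=- P1=NH1 P2=NH1
Op 9: best P0=- P1=NH1 P2=NH1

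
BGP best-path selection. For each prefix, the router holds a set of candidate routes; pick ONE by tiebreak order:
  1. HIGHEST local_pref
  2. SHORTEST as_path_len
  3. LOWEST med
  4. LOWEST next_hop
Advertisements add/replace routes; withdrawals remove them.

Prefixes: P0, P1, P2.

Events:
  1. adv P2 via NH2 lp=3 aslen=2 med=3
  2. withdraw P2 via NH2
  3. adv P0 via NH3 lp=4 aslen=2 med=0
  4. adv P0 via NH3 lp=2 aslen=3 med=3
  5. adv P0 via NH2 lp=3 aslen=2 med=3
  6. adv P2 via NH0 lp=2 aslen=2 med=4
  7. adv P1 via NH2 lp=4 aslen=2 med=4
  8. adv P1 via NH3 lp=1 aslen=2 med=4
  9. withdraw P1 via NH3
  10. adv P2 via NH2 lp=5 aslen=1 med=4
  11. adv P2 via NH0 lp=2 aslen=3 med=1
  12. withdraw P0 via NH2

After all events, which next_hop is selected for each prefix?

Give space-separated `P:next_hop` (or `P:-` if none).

Answer: P0:NH3 P1:NH2 P2:NH2

Derivation:
Op 1: best P0=- P1=- P2=NH2
Op 2: best P0=- P1=- P2=-
Op 3: best P0=NH3 P1=- P2=-
Op 4: best P0=NH3 P1=- P2=-
Op 5: best P0=NH2 P1=- P2=-
Op 6: best P0=NH2 P1=- P2=NH0
Op 7: best P0=NH2 P1=NH2 P2=NH0
Op 8: best P0=NH2 P1=NH2 P2=NH0
Op 9: best P0=NH2 P1=NH2 P2=NH0
Op 10: best P0=NH2 P1=NH2 P2=NH2
Op 11: best P0=NH2 P1=NH2 P2=NH2
Op 12: best P0=NH3 P1=NH2 P2=NH2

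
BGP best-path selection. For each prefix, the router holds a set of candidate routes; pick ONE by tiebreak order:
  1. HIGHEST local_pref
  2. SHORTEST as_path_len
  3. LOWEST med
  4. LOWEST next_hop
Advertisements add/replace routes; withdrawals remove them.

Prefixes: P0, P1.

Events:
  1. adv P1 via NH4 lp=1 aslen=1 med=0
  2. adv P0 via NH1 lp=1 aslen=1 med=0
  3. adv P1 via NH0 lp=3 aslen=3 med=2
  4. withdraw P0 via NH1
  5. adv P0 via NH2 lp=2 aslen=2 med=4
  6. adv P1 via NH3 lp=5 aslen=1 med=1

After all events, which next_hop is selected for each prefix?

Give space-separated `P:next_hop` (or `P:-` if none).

Answer: P0:NH2 P1:NH3

Derivation:
Op 1: best P0=- P1=NH4
Op 2: best P0=NH1 P1=NH4
Op 3: best P0=NH1 P1=NH0
Op 4: best P0=- P1=NH0
Op 5: best P0=NH2 P1=NH0
Op 6: best P0=NH2 P1=NH3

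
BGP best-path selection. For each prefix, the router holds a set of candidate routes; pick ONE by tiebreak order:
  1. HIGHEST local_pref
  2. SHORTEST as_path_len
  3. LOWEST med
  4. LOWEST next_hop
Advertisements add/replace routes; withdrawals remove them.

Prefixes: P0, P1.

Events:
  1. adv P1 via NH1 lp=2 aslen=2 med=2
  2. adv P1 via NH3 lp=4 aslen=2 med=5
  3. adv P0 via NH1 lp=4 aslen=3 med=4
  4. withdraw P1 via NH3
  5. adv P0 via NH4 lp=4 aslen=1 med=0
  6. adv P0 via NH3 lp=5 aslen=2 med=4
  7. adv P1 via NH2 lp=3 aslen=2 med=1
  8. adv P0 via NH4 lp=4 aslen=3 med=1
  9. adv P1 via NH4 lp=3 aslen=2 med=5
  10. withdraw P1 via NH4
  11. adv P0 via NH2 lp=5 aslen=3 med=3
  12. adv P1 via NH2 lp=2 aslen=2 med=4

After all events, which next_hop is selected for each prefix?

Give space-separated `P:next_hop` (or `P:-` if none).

Answer: P0:NH3 P1:NH1

Derivation:
Op 1: best P0=- P1=NH1
Op 2: best P0=- P1=NH3
Op 3: best P0=NH1 P1=NH3
Op 4: best P0=NH1 P1=NH1
Op 5: best P0=NH4 P1=NH1
Op 6: best P0=NH3 P1=NH1
Op 7: best P0=NH3 P1=NH2
Op 8: best P0=NH3 P1=NH2
Op 9: best P0=NH3 P1=NH2
Op 10: best P0=NH3 P1=NH2
Op 11: best P0=NH3 P1=NH2
Op 12: best P0=NH3 P1=NH1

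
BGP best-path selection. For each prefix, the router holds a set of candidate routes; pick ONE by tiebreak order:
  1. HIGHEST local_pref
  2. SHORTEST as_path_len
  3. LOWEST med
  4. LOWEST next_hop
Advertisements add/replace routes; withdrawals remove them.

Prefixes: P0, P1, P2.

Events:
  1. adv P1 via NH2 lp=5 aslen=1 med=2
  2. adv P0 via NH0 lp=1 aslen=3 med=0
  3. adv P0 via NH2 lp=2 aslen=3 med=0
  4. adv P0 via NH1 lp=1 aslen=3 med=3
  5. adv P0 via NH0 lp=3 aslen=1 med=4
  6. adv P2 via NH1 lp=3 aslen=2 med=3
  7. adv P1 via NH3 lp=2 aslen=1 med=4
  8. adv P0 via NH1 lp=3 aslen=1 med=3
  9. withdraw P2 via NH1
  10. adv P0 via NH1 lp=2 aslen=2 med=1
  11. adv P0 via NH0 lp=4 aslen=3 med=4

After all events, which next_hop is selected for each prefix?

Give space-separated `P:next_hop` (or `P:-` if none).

Op 1: best P0=- P1=NH2 P2=-
Op 2: best P0=NH0 P1=NH2 P2=-
Op 3: best P0=NH2 P1=NH2 P2=-
Op 4: best P0=NH2 P1=NH2 P2=-
Op 5: best P0=NH0 P1=NH2 P2=-
Op 6: best P0=NH0 P1=NH2 P2=NH1
Op 7: best P0=NH0 P1=NH2 P2=NH1
Op 8: best P0=NH1 P1=NH2 P2=NH1
Op 9: best P0=NH1 P1=NH2 P2=-
Op 10: best P0=NH0 P1=NH2 P2=-
Op 11: best P0=NH0 P1=NH2 P2=-

Answer: P0:NH0 P1:NH2 P2:-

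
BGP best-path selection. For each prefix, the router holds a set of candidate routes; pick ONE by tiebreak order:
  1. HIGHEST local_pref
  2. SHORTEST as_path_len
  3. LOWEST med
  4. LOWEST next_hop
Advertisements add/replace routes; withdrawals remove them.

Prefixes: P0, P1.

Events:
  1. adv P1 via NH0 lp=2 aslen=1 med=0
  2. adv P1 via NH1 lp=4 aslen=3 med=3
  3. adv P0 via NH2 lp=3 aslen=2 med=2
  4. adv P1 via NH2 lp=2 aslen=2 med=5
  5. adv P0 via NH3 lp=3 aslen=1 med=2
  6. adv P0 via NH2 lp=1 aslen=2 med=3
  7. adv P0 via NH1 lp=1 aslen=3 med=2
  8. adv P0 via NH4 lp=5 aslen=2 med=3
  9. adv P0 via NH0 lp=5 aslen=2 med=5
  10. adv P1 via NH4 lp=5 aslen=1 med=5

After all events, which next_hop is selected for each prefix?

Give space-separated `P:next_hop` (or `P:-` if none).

Op 1: best P0=- P1=NH0
Op 2: best P0=- P1=NH1
Op 3: best P0=NH2 P1=NH1
Op 4: best P0=NH2 P1=NH1
Op 5: best P0=NH3 P1=NH1
Op 6: best P0=NH3 P1=NH1
Op 7: best P0=NH3 P1=NH1
Op 8: best P0=NH4 P1=NH1
Op 9: best P0=NH4 P1=NH1
Op 10: best P0=NH4 P1=NH4

Answer: P0:NH4 P1:NH4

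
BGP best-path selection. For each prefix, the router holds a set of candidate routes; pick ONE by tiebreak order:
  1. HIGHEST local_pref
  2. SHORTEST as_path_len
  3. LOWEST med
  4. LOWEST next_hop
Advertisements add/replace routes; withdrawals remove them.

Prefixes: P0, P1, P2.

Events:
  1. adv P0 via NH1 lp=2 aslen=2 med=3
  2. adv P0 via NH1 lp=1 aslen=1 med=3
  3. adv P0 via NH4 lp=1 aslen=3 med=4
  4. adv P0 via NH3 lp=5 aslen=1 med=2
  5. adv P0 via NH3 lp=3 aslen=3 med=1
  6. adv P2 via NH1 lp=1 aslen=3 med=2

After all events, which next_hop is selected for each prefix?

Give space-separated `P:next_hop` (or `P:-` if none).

Op 1: best P0=NH1 P1=- P2=-
Op 2: best P0=NH1 P1=- P2=-
Op 3: best P0=NH1 P1=- P2=-
Op 4: best P0=NH3 P1=- P2=-
Op 5: best P0=NH3 P1=- P2=-
Op 6: best P0=NH3 P1=- P2=NH1

Answer: P0:NH3 P1:- P2:NH1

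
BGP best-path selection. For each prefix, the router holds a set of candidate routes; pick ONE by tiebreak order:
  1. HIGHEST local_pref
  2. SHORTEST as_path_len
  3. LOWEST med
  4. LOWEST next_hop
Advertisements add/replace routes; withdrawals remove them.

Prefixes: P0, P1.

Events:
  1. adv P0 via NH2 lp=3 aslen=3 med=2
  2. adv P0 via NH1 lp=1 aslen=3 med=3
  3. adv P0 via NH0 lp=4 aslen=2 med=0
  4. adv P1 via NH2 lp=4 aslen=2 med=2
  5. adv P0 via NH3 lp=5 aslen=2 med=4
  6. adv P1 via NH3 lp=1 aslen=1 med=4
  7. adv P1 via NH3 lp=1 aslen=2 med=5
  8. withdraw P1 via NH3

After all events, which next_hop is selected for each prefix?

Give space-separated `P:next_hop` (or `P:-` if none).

Op 1: best P0=NH2 P1=-
Op 2: best P0=NH2 P1=-
Op 3: best P0=NH0 P1=-
Op 4: best P0=NH0 P1=NH2
Op 5: best P0=NH3 P1=NH2
Op 6: best P0=NH3 P1=NH2
Op 7: best P0=NH3 P1=NH2
Op 8: best P0=NH3 P1=NH2

Answer: P0:NH3 P1:NH2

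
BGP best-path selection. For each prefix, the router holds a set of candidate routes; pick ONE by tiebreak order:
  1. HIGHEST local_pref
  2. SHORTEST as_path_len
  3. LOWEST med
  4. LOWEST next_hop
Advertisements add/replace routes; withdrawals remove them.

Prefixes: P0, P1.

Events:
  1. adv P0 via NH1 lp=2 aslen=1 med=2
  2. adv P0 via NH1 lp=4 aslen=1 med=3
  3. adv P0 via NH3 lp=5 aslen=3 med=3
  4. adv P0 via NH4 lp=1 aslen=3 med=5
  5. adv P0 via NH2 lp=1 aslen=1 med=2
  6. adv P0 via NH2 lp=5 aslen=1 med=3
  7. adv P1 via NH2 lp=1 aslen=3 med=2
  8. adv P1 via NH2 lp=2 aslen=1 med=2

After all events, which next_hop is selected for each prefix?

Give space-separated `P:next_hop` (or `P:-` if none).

Answer: P0:NH2 P1:NH2

Derivation:
Op 1: best P0=NH1 P1=-
Op 2: best P0=NH1 P1=-
Op 3: best P0=NH3 P1=-
Op 4: best P0=NH3 P1=-
Op 5: best P0=NH3 P1=-
Op 6: best P0=NH2 P1=-
Op 7: best P0=NH2 P1=NH2
Op 8: best P0=NH2 P1=NH2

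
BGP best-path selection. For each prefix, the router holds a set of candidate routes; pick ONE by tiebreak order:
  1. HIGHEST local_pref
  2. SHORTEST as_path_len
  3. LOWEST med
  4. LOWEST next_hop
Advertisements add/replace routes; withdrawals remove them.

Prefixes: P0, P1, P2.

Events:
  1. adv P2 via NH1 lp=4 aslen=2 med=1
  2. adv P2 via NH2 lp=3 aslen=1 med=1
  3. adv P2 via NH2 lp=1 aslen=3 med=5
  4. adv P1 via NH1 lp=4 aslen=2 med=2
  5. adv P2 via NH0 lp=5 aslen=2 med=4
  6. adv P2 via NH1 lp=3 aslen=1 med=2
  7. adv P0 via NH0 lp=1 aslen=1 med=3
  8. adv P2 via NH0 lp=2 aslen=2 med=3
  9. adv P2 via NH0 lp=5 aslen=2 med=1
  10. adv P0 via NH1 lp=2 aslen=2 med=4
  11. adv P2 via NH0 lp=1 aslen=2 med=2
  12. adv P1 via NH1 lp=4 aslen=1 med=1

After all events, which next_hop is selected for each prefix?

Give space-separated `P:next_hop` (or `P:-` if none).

Op 1: best P0=- P1=- P2=NH1
Op 2: best P0=- P1=- P2=NH1
Op 3: best P0=- P1=- P2=NH1
Op 4: best P0=- P1=NH1 P2=NH1
Op 5: best P0=- P1=NH1 P2=NH0
Op 6: best P0=- P1=NH1 P2=NH0
Op 7: best P0=NH0 P1=NH1 P2=NH0
Op 8: best P0=NH0 P1=NH1 P2=NH1
Op 9: best P0=NH0 P1=NH1 P2=NH0
Op 10: best P0=NH1 P1=NH1 P2=NH0
Op 11: best P0=NH1 P1=NH1 P2=NH1
Op 12: best P0=NH1 P1=NH1 P2=NH1

Answer: P0:NH1 P1:NH1 P2:NH1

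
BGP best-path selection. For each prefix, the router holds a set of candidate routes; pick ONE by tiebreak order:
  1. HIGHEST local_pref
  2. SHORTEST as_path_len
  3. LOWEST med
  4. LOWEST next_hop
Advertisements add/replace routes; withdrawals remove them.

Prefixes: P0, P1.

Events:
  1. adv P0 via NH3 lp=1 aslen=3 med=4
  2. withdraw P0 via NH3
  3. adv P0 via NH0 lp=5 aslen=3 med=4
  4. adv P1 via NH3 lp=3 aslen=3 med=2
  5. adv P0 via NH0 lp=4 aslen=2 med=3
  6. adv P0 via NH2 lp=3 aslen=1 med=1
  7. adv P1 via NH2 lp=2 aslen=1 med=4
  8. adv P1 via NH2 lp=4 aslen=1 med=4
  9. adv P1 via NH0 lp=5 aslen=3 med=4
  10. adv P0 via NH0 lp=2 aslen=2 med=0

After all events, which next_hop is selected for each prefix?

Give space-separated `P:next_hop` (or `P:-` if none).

Answer: P0:NH2 P1:NH0

Derivation:
Op 1: best P0=NH3 P1=-
Op 2: best P0=- P1=-
Op 3: best P0=NH0 P1=-
Op 4: best P0=NH0 P1=NH3
Op 5: best P0=NH0 P1=NH3
Op 6: best P0=NH0 P1=NH3
Op 7: best P0=NH0 P1=NH3
Op 8: best P0=NH0 P1=NH2
Op 9: best P0=NH0 P1=NH0
Op 10: best P0=NH2 P1=NH0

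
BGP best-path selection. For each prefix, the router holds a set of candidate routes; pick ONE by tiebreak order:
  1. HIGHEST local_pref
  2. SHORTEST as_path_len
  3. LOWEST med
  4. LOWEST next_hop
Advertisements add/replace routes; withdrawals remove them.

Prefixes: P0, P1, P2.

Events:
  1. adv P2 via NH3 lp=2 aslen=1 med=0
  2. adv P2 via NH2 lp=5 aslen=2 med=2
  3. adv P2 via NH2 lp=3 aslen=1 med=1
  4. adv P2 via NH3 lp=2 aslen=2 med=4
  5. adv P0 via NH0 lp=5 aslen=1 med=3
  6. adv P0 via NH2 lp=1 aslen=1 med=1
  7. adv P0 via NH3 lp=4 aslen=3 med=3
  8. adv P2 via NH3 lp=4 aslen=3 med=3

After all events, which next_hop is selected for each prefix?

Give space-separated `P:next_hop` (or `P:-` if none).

Answer: P0:NH0 P1:- P2:NH3

Derivation:
Op 1: best P0=- P1=- P2=NH3
Op 2: best P0=- P1=- P2=NH2
Op 3: best P0=- P1=- P2=NH2
Op 4: best P0=- P1=- P2=NH2
Op 5: best P0=NH0 P1=- P2=NH2
Op 6: best P0=NH0 P1=- P2=NH2
Op 7: best P0=NH0 P1=- P2=NH2
Op 8: best P0=NH0 P1=- P2=NH3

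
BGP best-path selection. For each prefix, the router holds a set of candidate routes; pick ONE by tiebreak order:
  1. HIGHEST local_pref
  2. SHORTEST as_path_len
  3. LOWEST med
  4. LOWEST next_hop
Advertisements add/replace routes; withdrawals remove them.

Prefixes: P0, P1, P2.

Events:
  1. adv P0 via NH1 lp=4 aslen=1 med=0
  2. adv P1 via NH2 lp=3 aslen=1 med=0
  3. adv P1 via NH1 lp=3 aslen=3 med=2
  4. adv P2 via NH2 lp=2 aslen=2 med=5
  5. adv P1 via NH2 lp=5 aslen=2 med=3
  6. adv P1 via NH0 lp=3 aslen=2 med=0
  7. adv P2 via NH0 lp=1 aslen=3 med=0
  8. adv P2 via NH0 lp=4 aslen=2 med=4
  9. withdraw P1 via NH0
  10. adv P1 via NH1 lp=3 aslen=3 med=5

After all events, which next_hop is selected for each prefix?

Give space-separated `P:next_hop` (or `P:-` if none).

Op 1: best P0=NH1 P1=- P2=-
Op 2: best P0=NH1 P1=NH2 P2=-
Op 3: best P0=NH1 P1=NH2 P2=-
Op 4: best P0=NH1 P1=NH2 P2=NH2
Op 5: best P0=NH1 P1=NH2 P2=NH2
Op 6: best P0=NH1 P1=NH2 P2=NH2
Op 7: best P0=NH1 P1=NH2 P2=NH2
Op 8: best P0=NH1 P1=NH2 P2=NH0
Op 9: best P0=NH1 P1=NH2 P2=NH0
Op 10: best P0=NH1 P1=NH2 P2=NH0

Answer: P0:NH1 P1:NH2 P2:NH0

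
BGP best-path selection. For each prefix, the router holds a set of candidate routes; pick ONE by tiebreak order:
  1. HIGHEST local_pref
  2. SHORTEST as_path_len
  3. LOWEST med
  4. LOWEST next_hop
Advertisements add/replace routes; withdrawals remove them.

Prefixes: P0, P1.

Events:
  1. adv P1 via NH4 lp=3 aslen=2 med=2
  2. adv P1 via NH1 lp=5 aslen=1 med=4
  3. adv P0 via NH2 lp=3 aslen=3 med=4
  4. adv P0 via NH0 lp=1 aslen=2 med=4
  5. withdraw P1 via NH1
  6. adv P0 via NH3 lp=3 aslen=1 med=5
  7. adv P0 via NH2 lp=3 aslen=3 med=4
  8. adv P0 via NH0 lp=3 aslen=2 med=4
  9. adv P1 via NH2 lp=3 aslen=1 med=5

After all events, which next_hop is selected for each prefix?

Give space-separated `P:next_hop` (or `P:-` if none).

Op 1: best P0=- P1=NH4
Op 2: best P0=- P1=NH1
Op 3: best P0=NH2 P1=NH1
Op 4: best P0=NH2 P1=NH1
Op 5: best P0=NH2 P1=NH4
Op 6: best P0=NH3 P1=NH4
Op 7: best P0=NH3 P1=NH4
Op 8: best P0=NH3 P1=NH4
Op 9: best P0=NH3 P1=NH2

Answer: P0:NH3 P1:NH2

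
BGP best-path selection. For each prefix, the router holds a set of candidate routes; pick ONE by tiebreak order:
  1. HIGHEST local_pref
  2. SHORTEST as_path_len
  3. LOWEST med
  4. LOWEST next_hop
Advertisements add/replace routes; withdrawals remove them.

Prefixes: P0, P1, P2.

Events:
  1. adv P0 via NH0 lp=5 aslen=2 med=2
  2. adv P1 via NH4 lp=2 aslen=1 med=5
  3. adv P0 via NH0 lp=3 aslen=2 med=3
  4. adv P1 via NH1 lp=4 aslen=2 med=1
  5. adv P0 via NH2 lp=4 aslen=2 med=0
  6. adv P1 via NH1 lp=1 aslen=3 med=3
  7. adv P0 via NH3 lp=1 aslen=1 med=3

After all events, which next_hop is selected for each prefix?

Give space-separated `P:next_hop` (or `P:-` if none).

Answer: P0:NH2 P1:NH4 P2:-

Derivation:
Op 1: best P0=NH0 P1=- P2=-
Op 2: best P0=NH0 P1=NH4 P2=-
Op 3: best P0=NH0 P1=NH4 P2=-
Op 4: best P0=NH0 P1=NH1 P2=-
Op 5: best P0=NH2 P1=NH1 P2=-
Op 6: best P0=NH2 P1=NH4 P2=-
Op 7: best P0=NH2 P1=NH4 P2=-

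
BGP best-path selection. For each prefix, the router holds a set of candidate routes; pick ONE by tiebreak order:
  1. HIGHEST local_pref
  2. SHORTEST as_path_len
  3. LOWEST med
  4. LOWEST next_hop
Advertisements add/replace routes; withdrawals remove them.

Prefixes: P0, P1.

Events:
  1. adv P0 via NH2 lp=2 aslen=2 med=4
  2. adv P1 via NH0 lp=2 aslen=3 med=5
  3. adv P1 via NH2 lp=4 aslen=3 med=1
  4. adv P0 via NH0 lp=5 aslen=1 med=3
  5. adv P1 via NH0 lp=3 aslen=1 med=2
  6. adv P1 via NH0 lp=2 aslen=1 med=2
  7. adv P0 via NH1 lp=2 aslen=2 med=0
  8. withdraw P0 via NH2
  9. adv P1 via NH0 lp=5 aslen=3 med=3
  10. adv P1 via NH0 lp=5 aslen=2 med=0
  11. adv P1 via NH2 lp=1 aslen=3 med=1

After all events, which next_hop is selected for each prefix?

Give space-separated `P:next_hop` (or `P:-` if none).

Op 1: best P0=NH2 P1=-
Op 2: best P0=NH2 P1=NH0
Op 3: best P0=NH2 P1=NH2
Op 4: best P0=NH0 P1=NH2
Op 5: best P0=NH0 P1=NH2
Op 6: best P0=NH0 P1=NH2
Op 7: best P0=NH0 P1=NH2
Op 8: best P0=NH0 P1=NH2
Op 9: best P0=NH0 P1=NH0
Op 10: best P0=NH0 P1=NH0
Op 11: best P0=NH0 P1=NH0

Answer: P0:NH0 P1:NH0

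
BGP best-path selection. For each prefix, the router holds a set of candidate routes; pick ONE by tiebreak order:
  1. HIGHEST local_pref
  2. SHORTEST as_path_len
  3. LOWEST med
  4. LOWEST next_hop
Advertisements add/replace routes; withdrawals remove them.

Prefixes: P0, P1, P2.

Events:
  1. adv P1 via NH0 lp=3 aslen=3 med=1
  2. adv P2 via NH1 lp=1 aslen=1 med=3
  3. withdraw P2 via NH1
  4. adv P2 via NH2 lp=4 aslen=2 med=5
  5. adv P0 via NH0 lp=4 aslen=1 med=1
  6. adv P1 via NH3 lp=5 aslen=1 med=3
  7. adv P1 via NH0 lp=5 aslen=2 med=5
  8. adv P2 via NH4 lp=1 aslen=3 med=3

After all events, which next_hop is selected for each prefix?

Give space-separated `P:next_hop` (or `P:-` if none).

Op 1: best P0=- P1=NH0 P2=-
Op 2: best P0=- P1=NH0 P2=NH1
Op 3: best P0=- P1=NH0 P2=-
Op 4: best P0=- P1=NH0 P2=NH2
Op 5: best P0=NH0 P1=NH0 P2=NH2
Op 6: best P0=NH0 P1=NH3 P2=NH2
Op 7: best P0=NH0 P1=NH3 P2=NH2
Op 8: best P0=NH0 P1=NH3 P2=NH2

Answer: P0:NH0 P1:NH3 P2:NH2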